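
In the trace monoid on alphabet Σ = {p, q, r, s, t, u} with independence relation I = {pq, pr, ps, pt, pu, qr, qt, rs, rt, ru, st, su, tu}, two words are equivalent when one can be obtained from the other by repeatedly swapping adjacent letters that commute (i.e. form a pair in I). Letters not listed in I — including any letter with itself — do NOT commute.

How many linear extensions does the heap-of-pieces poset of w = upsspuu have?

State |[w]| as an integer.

210

#0=u has no predecessor
#1=p has no predecessor
#2=s has no predecessor
#3=s depends on [2:s]
#4=p depends on [1:p]
#5=u depends on [0:u]
#6=u depends on [5:u]
sources: [0:u, 1:p, 2:s]
N(rest) = Σ N(rest − s) over sources s of rest; N(one piece) = 1:
  size 1 → [3]=1  [4]=1  [6]=1
  size 2 → [1,4]=1  [2,3]=1  [3,4]=2  [3,6]=2  [4,6]=2  [5,6]=1
  size 3 → [0,5,6]=1  [1,3,4]=3  [1,4,6]=3  [2,3,4]=3  [2,3,6]=3  [3,4,6]=6  [3,5,6]=3  [4,5,6]=3
  size 4 → [0,3,5,6]=4  [0,4,5,6]=4  [1,2,3,4]=6  [1,3,4,6]=12  [1,4,5,6]=6  [2,3,4,6]=12  [2,3,5,6]=6  [3,4,5,6]=12
  size 5 → [0,1,4,5,6]=10  [0,2,3,5,6]=10  [0,3,4,5,6]=20  [1,2,3,4,6]=30  [1,3,4,5,6]=30  [2,3,4,5,6]=30
  first=0(u) contributes 90
  first=1(p) contributes 60
  first=2(s) contributes 60
|[w]| = 210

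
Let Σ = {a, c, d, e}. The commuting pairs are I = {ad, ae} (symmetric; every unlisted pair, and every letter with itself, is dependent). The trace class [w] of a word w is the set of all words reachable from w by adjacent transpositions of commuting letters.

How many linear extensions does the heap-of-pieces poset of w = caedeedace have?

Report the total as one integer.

21

#0=c has no predecessor
#1=a depends on [0:c]
#2=e depends on [0:c]
#3=d depends on [2:e]
#4=e depends on [3:d]
#5=e depends on [4:e]
#6=d depends on [5:e]
#7=a depends on [1:a]
#8=c depends on [6:d, 7:a]
#9=e depends on [8:c]
sources: [0:c]
N(rest) = Σ N(rest − s) over sources s of rest; N(one piece) = 1:
  size 1 → [9]=1
  size 2 → [8,9]=1
  size 3 → [6,8,9]=1  [7,8,9]=1
  size 4 → [1,7,8,9]=1  [5,6,8,9]=1  [6,7,8,9]=2
  size 5 → [1,6,7,8,9]=3  [4,5,6,8,9]=1  [5,6,7,8,9]=3
  size 6 → [1,5,6,7,8,9]=6  [3,4,5,6,8,9]=1  [4,5,6,7,8,9]=4
  size 7 → [1,4,5,6,7,8,9]=10  [2,3,4,5,6,8,9]=1  [3,4,5,6,7,8,9]=5
  size 8 → [1,3,4,5,6,7,8,9]=15  [2,3,4,5,6,7,8,9]=6
  first=0(c) contributes 21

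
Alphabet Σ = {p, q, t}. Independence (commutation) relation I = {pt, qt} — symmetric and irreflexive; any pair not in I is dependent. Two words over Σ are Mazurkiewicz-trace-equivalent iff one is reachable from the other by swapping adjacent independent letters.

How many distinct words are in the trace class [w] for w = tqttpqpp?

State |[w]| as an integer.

0(t) covers ∅
1(q) covers ∅
2(t) covers 0:t
3(t) covers 2:t
4(p) covers 1:q
5(q) covers 4:p
6(p) covers 5:q
7(p) covers 6:p
floor of heap: 0:t, 1:q
completions by unplaced set U, small U first (add the entries for U minus each lowest piece of U):
  |U|=1: {3}:1  {7}:1
  |U|=2: {2,3}:1  {3,7}:2  {6,7}:1
  |U|=3: {0,2,3}:1  {2,3,7}:3  {3,6,7}:3  {5,6,7}:1
  |U|=4: {0,2,3,7}:4  {2,3,6,7}:6  {3,5,6,7}:4  {4,5,6,7}:1
  |U|=5: {0,2,3,6,7}:10  {1,4,5,6,7}:1  {2,3,5,6,7}:10  {3,4,5,6,7}:5
  |U|=6: {0,2,3,5,6,7}:20  {1,3,4,5,6,7}:6  {2,3,4,5,6,7}:15
  start at 0(t): 21
  start at 1(q): 35
sum over floor = 56

56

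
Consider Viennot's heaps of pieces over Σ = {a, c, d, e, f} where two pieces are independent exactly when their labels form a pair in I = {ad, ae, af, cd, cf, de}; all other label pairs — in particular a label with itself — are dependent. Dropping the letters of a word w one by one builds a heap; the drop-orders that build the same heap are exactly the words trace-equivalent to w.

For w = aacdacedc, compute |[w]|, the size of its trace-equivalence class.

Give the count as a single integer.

#0=a has no predecessor
#1=a depends on [0:a]
#2=c depends on [1:a]
#3=d has no predecessor
#4=a depends on [2:c]
#5=c depends on [4:a]
#6=e depends on [5:c]
#7=d depends on [3:d]
#8=c depends on [6:e]
sources: [0:a, 3:d]
N(rest) = Σ N(rest − s) over sources s of rest; N(one piece) = 1:
  size 1 → [7]=1  [8]=1
  size 2 → [3,7]=1  [6,8]=1  [7,8]=2
  size 3 → [3,7,8]=3  [5,6,8]=1  [6,7,8]=3
  size 4 → [3,6,7,8]=6  [4,5,6,8]=1  [5,6,7,8]=4
  size 5 → [2,4,5,6,8]=1  [3,5,6,7,8]=10  [4,5,6,7,8]=5
  size 6 → [1,2,4,5,6,8]=1  [2,4,5,6,7,8]=6  [3,4,5,6,7,8]=15
  size 7 → [0,1,2,4,5,6,8]=1  [1,2,4,5,6,7,8]=7  [2,3,4,5,6,7,8]=21
  first=0(a) contributes 28
  first=3(d) contributes 8
|[w]| = 36

36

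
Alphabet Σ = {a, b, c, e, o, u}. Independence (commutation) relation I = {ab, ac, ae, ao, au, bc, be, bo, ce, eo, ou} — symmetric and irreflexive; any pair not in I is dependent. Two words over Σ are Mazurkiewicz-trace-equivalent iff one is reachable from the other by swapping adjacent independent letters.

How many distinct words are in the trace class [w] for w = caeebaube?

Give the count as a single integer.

drop 0:c onto floor
drop 1:a onto floor
drop 2:e onto floor
drop 3:e onto {2:e}
drop 4:b onto floor
drop 5:a onto {1:a}
drop 6:u onto {0:c, 3:e, 4:b}
drop 7:b onto {6:u}
drop 8:e onto {6:u}
ground layer = {0:c, 1:a, 2:e, 4:b}
drop-orders for the pieces not yet dropped (sum over which currently-grounded one goes next):
  1 to go: {5} 1  {7} 1  {8} 1
  2 to go: {1,5} 1  {5,7} 2  {5,8} 2  {7,8} 2
  3 to go: {1,5,7} 3  {1,5,8} 3  {5,7,8} 6  {6,7,8} 2
  4 to go: {0,6,7,8} 2  {1,5,7,8} 12  {3,6,7,8} 2  {4,6,7,8} 2  {5,6,7,8} 8
  5 to go: {0,3,6,7,8} 4  {0,4,6,7,8} 4  {0,5,6,7,8} 10  {1,5,6,7,8} 20  {2,3,6,7,8} 2  {3,4,6,7,8} 4  {3,5,6,7,8} 10  {4,5,6,7,8} 10
  6 to go: {0,1,5,6,7,8} 30  {0,2,3,6,7,8} 6  {0,3,4,6,7,8} 12  {0,3,5,6,7,8} 24  {0,4,5,6,7,8} 24  {1,3,5,6,7,8} 30  {1,4,5,6,7,8} 30  {2,3,4,6,7,8} 6  {2,3,5,6,7,8} 12  {3,4,5,6,7,8} 24
  7 to go: {0,1,3,5,6,7,8} 84  {0,1,4,5,6,7,8} 84  {0,2,3,4,6,7,8} 24  {0,2,3,5,6,7,8} 42  {0,3,4,5,6,7,8} 84  {1,2,3,5,6,7,8} 42  {1,3,4,5,6,7,8} 84  {2,3,4,5,6,7,8} 42
  if 0:c drops first: 168 orders
  if 1:a drops first: 192 orders
  if 2:e drops first: 336 orders
  if 4:b drops first: 168 orders
heap linearizations: 864

864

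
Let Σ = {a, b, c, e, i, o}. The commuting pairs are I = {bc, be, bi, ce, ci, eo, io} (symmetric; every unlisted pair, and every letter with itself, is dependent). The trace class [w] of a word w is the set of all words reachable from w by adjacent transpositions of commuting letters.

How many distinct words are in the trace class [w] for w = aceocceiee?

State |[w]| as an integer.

126

drop 0:a onto floor
drop 1:c onto {0:a}
drop 2:e onto {0:a}
drop 3:o onto {1:c}
drop 4:c onto {3:o}
drop 5:c onto {4:c}
drop 6:e onto {2:e}
drop 7:i onto {6:e}
drop 8:e onto {7:i}
drop 9:e onto {8:e}
ground layer = {0:a}
drop-orders for the pieces not yet dropped (sum over which currently-grounded one goes next):
  1 to go: {5} 1  {9} 1
  2 to go: {4,5} 1  {5,9} 2  {8,9} 1
  3 to go: {3,4,5} 1  {4,5,9} 3  {5,8,9} 3  {7,8,9} 1
  4 to go: {1,3,4,5} 1  {3,4,5,9} 4  {4,5,8,9} 6  {5,7,8,9} 4  {6,7,8,9} 1
  5 to go: {1,3,4,5,9} 5  {2,6,7,8,9} 1  {3,4,5,8,9} 10  {4,5,7,8,9} 10  {5,6,7,8,9} 5
  6 to go: {1,3,4,5,8,9} 15  {2,5,6,7,8,9} 6  {3,4,5,7,8,9} 20  {4,5,6,7,8,9} 15
  7 to go: {1,3,4,5,7,8,9} 35  {2,4,5,6,7,8,9} 21  {3,4,5,6,7,8,9} 35
  8 to go: {1,3,4,5,6,7,8,9} 70  {2,3,4,5,6,7,8,9} 56
  if 0:a drops first: 126 orders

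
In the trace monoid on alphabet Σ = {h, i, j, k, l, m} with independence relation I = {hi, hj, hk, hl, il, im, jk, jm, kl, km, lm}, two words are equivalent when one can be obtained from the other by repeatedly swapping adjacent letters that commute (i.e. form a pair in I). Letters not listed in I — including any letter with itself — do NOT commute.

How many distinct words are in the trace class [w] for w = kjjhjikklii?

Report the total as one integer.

piece 0:k — minimal
piece 1:j — minimal
piece 2:j rests on {1:j}
piece 3:h — minimal
piece 4:j rests on {2:j}
piece 5:i rests on {0:k, 4:j}
piece 6:k rests on {5:i}
piece 7:k rests on {6:k}
piece 8:l rests on {4:j}
piece 9:i rests on {7:k}
piece 10:i rests on {9:i}
minimal pieces: {0:k, 1:j, 3:h}
ways to finish when only these pieces remain (= sum over removing one remaining piece with nothing left below it):
  1 left: {3}→1  {8}→1  {10}→1
  2 left: {3,8}→2  {3,10}→2  {8,10}→2  {9,10}→1
  3 left: {3,8,10}→6  {3,9,10}→3  {7,9,10}→1  {8,9,10}→3
  4 left: {3,7,9,10}→4  {3,8,9,10}→12  {6,7,9,10}→1  {7,8,9,10}→4
  5 left: {3,6,7,9,10}→5  {3,7,8,9,10}→20  {5,6,7,9,10}→1  {6,7,8,9,10}→5
  6 left: {0,5,6,7,9,10}→1  {3,5,6,7,9,10}→6  {3,6,7,8,9,10}→30  {5,6,7,8,9,10}→6
  7 left: {0,3,5,6,7,9,10}→7  {0,5,6,7,8,9,10}→7  {3,5,6,7,8,9,10}→42  {4,5,6,7,8,9,10}→6
  8 left: {0,3,5,6,7,8,9,10}→56  {0,4,5,6,7,8,9,10}→13  {2,4,5,6,7,8,9,10}→6  {3,4,5,6,7,8,9,10}→48
  9 left: {0,2,4,5,6,7,8,9,10}→19  {0,3,4,5,6,7,8,9,10}→117  {1,2,4,5,6,7,8,9,10}→6  {2,3,4,5,6,7,8,9,10}→54
  placing 0:k first → 60 extensions
  placing 1:j first → 190 extensions
  placing 3:h first → 25 extensions
total linear extensions = 275

275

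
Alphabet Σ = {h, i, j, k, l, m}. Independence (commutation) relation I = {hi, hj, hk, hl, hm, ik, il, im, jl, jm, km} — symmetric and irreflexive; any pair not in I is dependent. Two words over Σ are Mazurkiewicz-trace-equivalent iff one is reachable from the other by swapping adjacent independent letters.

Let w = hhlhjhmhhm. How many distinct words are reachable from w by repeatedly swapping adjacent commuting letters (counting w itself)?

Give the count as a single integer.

0(h) covers ∅
1(h) covers 0:h
2(l) covers ∅
3(h) covers 1:h
4(j) covers ∅
5(h) covers 3:h
6(m) covers 2:l
7(h) covers 5:h
8(h) covers 7:h
9(m) covers 6:m
floor of heap: 0:h, 2:l, 4:j
completions by unplaced set U, small U first (add the entries for U minus each lowest piece of U):
  |U|=1: {4}:1  {8}:1  {9}:1
  |U|=2: {4,8}:2  {4,9}:2  {6,9}:1  {7,8}:1  {8,9}:2
  |U|=3: {2,6,9}:1  {4,6,9}:3  {4,7,8}:3  {4,8,9}:6  {5,7,8}:1  {6,8,9}:3  {7,8,9}:3
  |U|=4: {2,4,6,9}:4  {2,6,8,9}:4  {3,5,7,8}:1  {4,5,7,8}:4  {4,6,8,9}:12  {4,7,8,9}:12  {5,7,8,9}:4  {6,7,8,9}:6
  |U|=5: {1,3,5,7,8}:1  {2,4,6,8,9}:20  {2,6,7,8,9}:10  {3,4,5,7,8}:5  {3,5,7,8,9}:5  {4,5,7,8,9}:20  {4,6,7,8,9}:30  {5,6,7,8,9}:10
  |U|=6: {0,1,3,5,7,8}:1  {1,3,4,5,7,8}:6  {1,3,5,7,8,9}:6  {2,4,6,7,8,9}:60  {2,5,6,7,8,9}:20  {3,4,5,7,8,9}:30  {3,5,6,7,8,9}:15  {4,5,6,7,8,9}:60
  |U|=7: {0,1,3,4,5,7,8}:7  {0,1,3,5,7,8,9}:7  {1,3,4,5,7,8,9}:42  {1,3,5,6,7,8,9}:21  {2,3,5,6,7,8,9}:35  {2,4,5,6,7,8,9}:140  {3,4,5,6,7,8,9}:105
  |U|=8: {0,1,3,4,5,7,8,9}:56  {0,1,3,5,6,7,8,9}:28  {1,2,3,5,6,7,8,9}:56  {1,3,4,5,6,7,8,9}:168  {2,3,4,5,6,7,8,9}:280
  start at 0(h): 504
  start at 2(l): 252
  start at 4(j): 84
sum over floor = 840

840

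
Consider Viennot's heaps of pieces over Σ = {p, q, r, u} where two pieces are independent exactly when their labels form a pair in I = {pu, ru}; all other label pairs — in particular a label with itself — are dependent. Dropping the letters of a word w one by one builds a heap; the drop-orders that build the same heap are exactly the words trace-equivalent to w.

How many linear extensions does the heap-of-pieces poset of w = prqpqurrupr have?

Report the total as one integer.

15

#0=p has no predecessor
#1=r depends on [0:p]
#2=q depends on [1:r]
#3=p depends on [2:q]
#4=q depends on [3:p]
#5=u depends on [4:q]
#6=r depends on [4:q]
#7=r depends on [6:r]
#8=u depends on [5:u]
#9=p depends on [7:r]
#10=r depends on [9:p]
sources: [0:p]
N(rest) = Σ N(rest − s) over sources s of rest; N(one piece) = 1:
  size 1 → [8]=1  [10]=1
  size 2 → [5,8]=1  [8,10]=2  [9,10]=1
  size 3 → [5,8,10]=3  [7,9,10]=1  [8,9,10]=3
  size 4 → [5,8,9,10]=6  [6,7,9,10]=1  [7,8,9,10]=4
  size 5 → [5,7,8,9,10]=10  [6,7,8,9,10]=5
  size 6 → [5,6,7,8,9,10]=15
  size 7 → [4,5,6,7,8,9,10]=15
  size 8 → [3,4,5,6,7,8,9,10]=15
  size 9 → [2,3,4,5,6,7,8,9,10]=15
  first=0(p) contributes 15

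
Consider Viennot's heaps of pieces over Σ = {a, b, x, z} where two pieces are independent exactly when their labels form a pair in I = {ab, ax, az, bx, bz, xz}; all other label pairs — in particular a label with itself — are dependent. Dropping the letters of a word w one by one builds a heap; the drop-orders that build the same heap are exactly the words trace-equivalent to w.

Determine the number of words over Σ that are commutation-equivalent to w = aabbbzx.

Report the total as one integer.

#0=a has no predecessor
#1=a depends on [0:a]
#2=b has no predecessor
#3=b depends on [2:b]
#4=b depends on [3:b]
#5=z has no predecessor
#6=x has no predecessor
sources: [0:a, 2:b, 5:z, 6:x]
N(rest) = Σ N(rest − s) over sources s of rest; N(one piece) = 1:
  size 1 → [1]=1  [4]=1  [5]=1  [6]=1
  size 2 → [0,1]=1  [1,4]=2  [1,5]=2  [1,6]=2  [3,4]=1  [4,5]=2  [4,6]=2  [5,6]=2
  size 3 → [0,1,4]=3  [0,1,5]=3  [0,1,6]=3  [1,3,4]=3  [1,4,5]=6  [1,4,6]=6  [1,5,6]=6  [2,3,4]=1  [3,4,5]=3  [3,4,6]=3  [4,5,6]=6
  size 4 → [0,1,3,4]=6  [0,1,4,5]=12  [0,1,4,6]=12  [0,1,5,6]=12  [1,2,3,4]=4  [1,3,4,5]=12  [1,3,4,6]=12  [1,4,5,6]=24  [2,3,4,5]=4  [2,3,4,6]=4  [3,4,5,6]=12
  size 5 → [0,1,2,3,4]=10  [0,1,3,4,5]=30  [0,1,3,4,6]=30  [0,1,4,5,6]=60  [1,2,3,4,5]=20  [1,2,3,4,6]=20  [1,3,4,5,6]=60  [2,3,4,5,6]=20
  first=0(a) contributes 120
  first=2(b) contributes 180
  first=5(z) contributes 60
  first=6(x) contributes 60
|[w]| = 420

420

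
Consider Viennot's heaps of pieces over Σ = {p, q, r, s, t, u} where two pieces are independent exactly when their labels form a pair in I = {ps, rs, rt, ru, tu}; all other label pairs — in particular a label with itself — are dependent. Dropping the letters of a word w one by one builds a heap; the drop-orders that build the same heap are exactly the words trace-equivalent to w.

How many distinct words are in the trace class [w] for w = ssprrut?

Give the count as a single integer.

62

0(s) covers ∅
1(s) covers 0:s
2(p) covers ∅
3(r) covers 2:p
4(r) covers 3:r
5(u) covers 1:s, 2:p
6(t) covers 1:s, 2:p
floor of heap: 0:s, 2:p
completions by unplaced set U, small U first (add the entries for U minus each lowest piece of U):
  |U|=1: {4}:1  {5}:1  {6}:1
  |U|=2: {3,4}:1  {4,5}:2  {4,6}:2  {5,6}:2
  |U|=3: {1,5,6}:2  {3,4,5}:3  {3,4,6}:3  {4,5,6}:6
  |U|=4: {0,1,5,6}:2  {1,4,5,6}:8  {3,4,5,6}:12
  |U|=5: {0,1,4,5,6}:10  {1,3,4,5,6}:20  {2,3,4,5,6}:12
  start at 0(s): 32
  start at 2(p): 30
sum over floor = 62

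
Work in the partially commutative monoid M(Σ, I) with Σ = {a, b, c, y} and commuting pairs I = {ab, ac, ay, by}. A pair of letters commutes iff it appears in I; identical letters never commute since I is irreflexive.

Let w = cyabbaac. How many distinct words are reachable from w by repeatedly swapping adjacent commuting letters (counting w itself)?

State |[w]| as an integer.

drop 0:c onto floor
drop 1:y onto {0:c}
drop 2:a onto floor
drop 3:b onto {0:c}
drop 4:b onto {3:b}
drop 5:a onto {2:a}
drop 6:a onto {5:a}
drop 7:c onto {1:y, 4:b}
ground layer = {0:c, 2:a}
drop-orders for the pieces not yet dropped (sum over which currently-grounded one goes next):
  1 to go: {6} 1  {7} 1
  2 to go: {1,7} 1  {4,7} 1  {5,6} 1  {6,7} 2
  3 to go: {1,4,7} 2  {1,6,7} 3  {2,5,6} 1  {3,4,7} 1  {4,6,7} 3  {5,6,7} 3
  4 to go: {1,3,4,7} 3  {1,4,6,7} 8  {1,5,6,7} 6  {2,5,6,7} 4  {3,4,6,7} 4  {4,5,6,7} 6
  5 to go: {0,1,3,4,7} 3  {1,2,5,6,7} 10  {1,3,4,6,7} 15  {1,4,5,6,7} 20  {2,4,5,6,7} 10  {3,4,5,6,7} 10
  6 to go: {0,1,3,4,6,7} 18  {1,2,4,5,6,7} 40  {1,3,4,5,6,7} 45  {2,3,4,5,6,7} 20
  if 0:c drops first: 105 orders
  if 2:a drops first: 63 orders
heap linearizations: 168

168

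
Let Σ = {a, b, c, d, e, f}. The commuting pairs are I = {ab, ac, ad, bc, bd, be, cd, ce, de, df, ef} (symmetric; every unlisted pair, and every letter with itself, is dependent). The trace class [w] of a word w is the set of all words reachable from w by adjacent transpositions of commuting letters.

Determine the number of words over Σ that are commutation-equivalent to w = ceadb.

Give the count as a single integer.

drop 0:c onto floor
drop 1:e onto floor
drop 2:a onto {1:e}
drop 3:d onto floor
drop 4:b onto floor
ground layer = {0:c, 1:e, 3:d, 4:b}
drop-orders for the pieces not yet dropped (sum over which currently-grounded one goes next):
  1 to go: {0} 1  {2} 1  {3} 1  {4} 1
  2 to go: {0,2} 2  {0,3} 2  {0,4} 2  {1,2} 1  {2,3} 2  {2,4} 2  {3,4} 2
  3 to go: {0,1,2} 3  {0,2,3} 6  {0,2,4} 6  {0,3,4} 6  {1,2,3} 3  {1,2,4} 3  {2,3,4} 6
  if 0:c drops first: 12 orders
  if 1:e drops first: 24 orders
  if 3:d drops first: 12 orders
  if 4:b drops first: 12 orders
heap linearizations: 60

60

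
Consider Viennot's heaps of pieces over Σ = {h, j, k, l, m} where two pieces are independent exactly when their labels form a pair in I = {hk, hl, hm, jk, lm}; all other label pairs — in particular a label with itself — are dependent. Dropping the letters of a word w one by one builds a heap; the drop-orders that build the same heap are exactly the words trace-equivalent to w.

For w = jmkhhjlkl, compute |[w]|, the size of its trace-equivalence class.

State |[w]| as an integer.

9

piece 0:j — minimal
piece 1:m rests on {0:j}
piece 2:k rests on {1:m}
piece 3:h rests on {0:j}
piece 4:h rests on {3:h}
piece 5:j rests on {1:m, 4:h}
piece 6:l rests on {2:k, 5:j}
piece 7:k rests on {6:l}
piece 8:l rests on {7:k}
minimal pieces: {0:j}
ways to finish when only these pieces remain (= sum over removing one remaining piece with nothing left below it):
  1 left: {8}→1
  2 left: {7,8}→1
  3 left: {6,7,8}→1
  4 left: {2,6,7,8}→1  {5,6,7,8}→1
  5 left: {2,5,6,7,8}→2  {4,5,6,7,8}→1
  6 left: {1,2,5,6,7,8}→2  {2,4,5,6,7,8}→3  {3,4,5,6,7,8}→1
  7 left: {1,2,4,5,6,7,8}→5  {2,3,4,5,6,7,8}→4
  placing 0:j first → 9 extensions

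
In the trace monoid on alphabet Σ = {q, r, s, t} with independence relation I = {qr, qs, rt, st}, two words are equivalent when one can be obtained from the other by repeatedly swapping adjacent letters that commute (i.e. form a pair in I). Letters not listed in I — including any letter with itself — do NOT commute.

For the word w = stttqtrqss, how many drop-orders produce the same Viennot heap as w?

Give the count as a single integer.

210

drop 0:s onto floor
drop 1:t onto floor
drop 2:t onto {1:t}
drop 3:t onto {2:t}
drop 4:q onto {3:t}
drop 5:t onto {4:q}
drop 6:r onto {0:s}
drop 7:q onto {5:t}
drop 8:s onto {6:r}
drop 9:s onto {8:s}
ground layer = {0:s, 1:t}
drop-orders for the pieces not yet dropped (sum over which currently-grounded one goes next):
  1 to go: {7} 1  {9} 1
  2 to go: {5,7} 1  {7,9} 2  {8,9} 1
  3 to go: {4,5,7} 1  {5,7,9} 3  {6,8,9} 1  {7,8,9} 3
  4 to go: {0,6,8,9} 1  {3,4,5,7} 1  {4,5,7,9} 4  {5,7,8,9} 6  {6,7,8,9} 4
  5 to go: {0,6,7,8,9} 5  {2,3,4,5,7} 1  {3,4,5,7,9} 5  {4,5,7,8,9} 10  {5,6,7,8,9} 10
  6 to go: {0,5,6,7,8,9} 15  {1,2,3,4,5,7} 1  {2,3,4,5,7,9} 6  {3,4,5,7,8,9} 15  {4,5,6,7,8,9} 20
  7 to go: {0,4,5,6,7,8,9} 35  {1,2,3,4,5,7,9} 7  {2,3,4,5,7,8,9} 21  {3,4,5,6,7,8,9} 35
  8 to go: {0,3,4,5,6,7,8,9} 70  {1,2,3,4,5,7,8,9} 28  {2,3,4,5,6,7,8,9} 56
  if 0:s drops first: 84 orders
  if 1:t drops first: 126 orders
heap linearizations: 210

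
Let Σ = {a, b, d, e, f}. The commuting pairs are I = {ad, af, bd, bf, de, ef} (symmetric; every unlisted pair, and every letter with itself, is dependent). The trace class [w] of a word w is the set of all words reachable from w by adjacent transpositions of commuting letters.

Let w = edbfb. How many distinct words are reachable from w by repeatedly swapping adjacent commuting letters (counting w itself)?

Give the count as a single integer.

10

drop 0:e onto floor
drop 1:d onto floor
drop 2:b onto {0:e}
drop 3:f onto {1:d}
drop 4:b onto {2:b}
ground layer = {0:e, 1:d}
drop-orders for the pieces not yet dropped (sum over which currently-grounded one goes next):
  1 to go: {3} 1  {4} 1
  2 to go: {1,3} 1  {2,4} 1  {3,4} 2
  3 to go: {0,2,4} 1  {1,3,4} 3  {2,3,4} 3
  if 0:e drops first: 6 orders
  if 1:d drops first: 4 orders
heap linearizations: 10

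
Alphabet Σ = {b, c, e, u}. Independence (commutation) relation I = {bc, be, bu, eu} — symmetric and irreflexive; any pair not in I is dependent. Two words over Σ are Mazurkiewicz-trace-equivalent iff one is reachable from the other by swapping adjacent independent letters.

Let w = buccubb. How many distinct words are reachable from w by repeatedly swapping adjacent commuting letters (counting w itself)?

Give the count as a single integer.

drop 0:b onto floor
drop 1:u onto floor
drop 2:c onto {1:u}
drop 3:c onto {2:c}
drop 4:u onto {3:c}
drop 5:b onto {0:b}
drop 6:b onto {5:b}
ground layer = {0:b, 1:u}
drop-orders for the pieces not yet dropped (sum over which currently-grounded one goes next):
  1 to go: {4} 1  {6} 1
  2 to go: {3,4} 1  {4,6} 2  {5,6} 1
  3 to go: {0,5,6} 1  {2,3,4} 1  {3,4,6} 3  {4,5,6} 3
  4 to go: {0,4,5,6} 4  {1,2,3,4} 1  {2,3,4,6} 4  {3,4,5,6} 6
  5 to go: {0,3,4,5,6} 10  {1,2,3,4,6} 5  {2,3,4,5,6} 10
  if 0:b drops first: 15 orders
  if 1:u drops first: 20 orders
heap linearizations: 35

35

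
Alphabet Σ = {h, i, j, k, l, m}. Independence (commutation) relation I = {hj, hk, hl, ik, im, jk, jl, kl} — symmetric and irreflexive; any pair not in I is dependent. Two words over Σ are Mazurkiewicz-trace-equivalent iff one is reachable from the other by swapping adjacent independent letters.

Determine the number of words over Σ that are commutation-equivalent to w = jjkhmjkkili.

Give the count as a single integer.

180

piece 0:j — minimal
piece 1:j rests on {0:j}
piece 2:k — minimal
piece 3:h — minimal
piece 4:m rests on {1:j, 2:k, 3:h}
piece 5:j rests on {4:m}
piece 6:k rests on {4:m}
piece 7:k rests on {6:k}
piece 8:i rests on {5:j}
piece 9:l rests on {8:i}
piece 10:i rests on {9:l}
minimal pieces: {0:j, 2:k, 3:h}
ways to finish when only these pieces remain (= sum over removing one remaining piece with nothing left below it):
  1 left: {7}→1  {10}→1
  2 left: {6,7}→1  {7,10}→2  {9,10}→1
  3 left: {6,7,10}→3  {7,9,10}→3  {8,9,10}→1
  4 left: {5,8,9,10}→1  {6,7,9,10}→6  {7,8,9,10}→4
  5 left: {5,7,8,9,10}→5  {6,7,8,9,10}→10
  6 left: {5,6,7,8,9,10}→15
  7 left: {4,5,6,7,8,9,10}→15
  8 left: {1,4,5,6,7,8,9,10}→15  {2,4,5,6,7,8,9,10}→15  {3,4,5,6,7,8,9,10}→15
  9 left: {0,1,4,5,6,7,8,9,10}→15  {1,2,4,5,6,7,8,9,10}→30  {1,3,4,5,6,7,8,9,10}→30  {2,3,4,5,6,7,8,9,10}→30
  placing 0:j first → 90 extensions
  placing 2:k first → 45 extensions
  placing 3:h first → 45 extensions
total linear extensions = 180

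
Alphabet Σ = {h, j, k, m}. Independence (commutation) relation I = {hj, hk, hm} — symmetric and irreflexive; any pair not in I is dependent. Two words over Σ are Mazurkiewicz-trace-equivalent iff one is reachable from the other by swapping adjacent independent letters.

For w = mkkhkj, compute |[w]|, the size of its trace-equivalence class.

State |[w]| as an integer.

6

0(m) covers ∅
1(k) covers 0:m
2(k) covers 1:k
3(h) covers ∅
4(k) covers 2:k
5(j) covers 4:k
floor of heap: 0:m, 3:h
completions by unplaced set U, small U first (add the entries for U minus each lowest piece of U):
  |U|=1: {3}:1  {5}:1
  |U|=2: {3,5}:2  {4,5}:1
  |U|=3: {2,4,5}:1  {3,4,5}:3
  |U|=4: {1,2,4,5}:1  {2,3,4,5}:4
  start at 0(m): 5
  start at 3(h): 1
sum over floor = 6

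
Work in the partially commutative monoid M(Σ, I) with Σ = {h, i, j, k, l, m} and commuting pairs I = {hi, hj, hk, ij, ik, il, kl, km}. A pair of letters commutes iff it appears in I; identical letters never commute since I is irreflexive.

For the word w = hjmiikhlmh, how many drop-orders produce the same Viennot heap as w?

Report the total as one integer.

102

0(h) covers ∅
1(j) covers ∅
2(m) covers 0:h, 1:j
3(i) covers 2:m
4(i) covers 3:i
5(k) covers 1:j
6(h) covers 2:m
7(l) covers 6:h
8(m) covers 4:i, 7:l
9(h) covers 8:m
floor of heap: 0:h, 1:j
completions by unplaced set U, small U first (add the entries for U minus each lowest piece of U):
  |U|=1: {5}:1  {9}:1
  |U|=2: {5,9}:2  {8,9}:1
  |U|=3: {4,8,9}:1  {5,8,9}:3  {7,8,9}:1
  |U|=4: {3,4,8,9}:1  {4,5,8,9}:4  {4,7,8,9}:2  {5,7,8,9}:4  {6,7,8,9}:1
  |U|=5: {3,4,5,8,9}:5  {3,4,7,8,9}:3  {4,5,7,8,9}:10  {4,6,7,8,9}:3  {5,6,7,8,9}:5
  |U|=6: {3,4,5,7,8,9}:18  {3,4,6,7,8,9}:6  {4,5,6,7,8,9}:18
  |U|=7: {2,3,4,6,7,8,9}:6  {3,4,5,6,7,8,9}:42
  |U|=8: {0,2,3,4,6,7,8,9}:6  {2,3,4,5,6,7,8,9}:48
  start at 0(h): 48
  start at 1(j): 54
sum over floor = 102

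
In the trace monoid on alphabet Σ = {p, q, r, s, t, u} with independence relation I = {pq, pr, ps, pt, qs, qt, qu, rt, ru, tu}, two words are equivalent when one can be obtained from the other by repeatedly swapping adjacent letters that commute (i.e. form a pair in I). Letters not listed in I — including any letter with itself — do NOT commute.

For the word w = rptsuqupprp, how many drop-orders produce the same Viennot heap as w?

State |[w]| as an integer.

275

piece 0:r — minimal
piece 1:p — minimal
piece 2:t — minimal
piece 3:s rests on {0:r, 2:t}
piece 4:u rests on {1:p, 3:s}
piece 5:q rests on {0:r}
piece 6:u rests on {4:u}
piece 7:p rests on {6:u}
piece 8:p rests on {7:p}
piece 9:r rests on {3:s, 5:q}
piece 10:p rests on {8:p}
minimal pieces: {0:r, 1:p, 2:t}
ways to finish when only these pieces remain (= sum over removing one remaining piece with nothing left below it):
  1 left: {9}→1  {10}→1
  2 left: {5,9}→1  {8,10}→1  {9,10}→2
  3 left: {5,9,10}→3  {7,8,10}→1  {8,9,10}→3
  4 left: {5,8,9,10}→6  {6,7,8,10}→1  {7,8,9,10}→4
  5 left: {4,6,7,8,10}→1  {5,7,8,9,10}→10  {6,7,8,9,10}→5
  6 left: {1,4,6,7,8,10}→1  {4,6,7,8,9,10}→6  {5,6,7,8,9,10}→15
  7 left: {1,4,6,7,8,9,10}→7  {3,4,6,7,8,9,10}→6  {4,5,6,7,8,9,10}→21
  8 left: {1,3,4,6,7,8,9,10}→13  {1,4,5,6,7,8,9,10}→28  {2,3,4,6,7,8,9,10}→6  {3,4,5,6,7,8,9,10}→27
  9 left: {0,3,4,5,6,7,8,9,10}→27  {1,2,3,4,6,7,8,9,10}→19  {1,3,4,5,6,7,8,9,10}→68  {2,3,4,5,6,7,8,9,10}→33
  placing 0:r first → 120 extensions
  placing 1:p first → 60 extensions
  placing 2:t first → 95 extensions
total linear extensions = 275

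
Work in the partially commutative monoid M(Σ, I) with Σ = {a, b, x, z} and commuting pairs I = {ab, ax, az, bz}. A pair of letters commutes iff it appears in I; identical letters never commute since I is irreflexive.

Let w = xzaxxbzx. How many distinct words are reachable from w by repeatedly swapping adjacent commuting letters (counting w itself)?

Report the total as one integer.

16

drop 0:x onto floor
drop 1:z onto {0:x}
drop 2:a onto floor
drop 3:x onto {1:z}
drop 4:x onto {3:x}
drop 5:b onto {4:x}
drop 6:z onto {4:x}
drop 7:x onto {5:b, 6:z}
ground layer = {0:x, 2:a}
drop-orders for the pieces not yet dropped (sum over which currently-grounded one goes next):
  1 to go: {2} 1  {7} 1
  2 to go: {2,7} 2  {5,7} 1  {6,7} 1
  3 to go: {2,5,7} 3  {2,6,7} 3  {5,6,7} 2
  4 to go: {2,5,6,7} 8  {4,5,6,7} 2
  5 to go: {2,4,5,6,7} 10  {3,4,5,6,7} 2
  6 to go: {1,3,4,5,6,7} 2  {2,3,4,5,6,7} 12
  if 0:x drops first: 14 orders
  if 2:a drops first: 2 orders
heap linearizations: 16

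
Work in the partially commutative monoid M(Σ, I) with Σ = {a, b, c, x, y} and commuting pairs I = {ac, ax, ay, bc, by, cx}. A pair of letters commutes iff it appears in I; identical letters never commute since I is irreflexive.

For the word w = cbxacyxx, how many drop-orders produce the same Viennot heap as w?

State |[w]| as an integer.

38

0(c) covers ∅
1(b) covers ∅
2(x) covers 1:b
3(a) covers 1:b
4(c) covers 0:c
5(y) covers 2:x, 4:c
6(x) covers 5:y
7(x) covers 6:x
floor of heap: 0:c, 1:b
completions by unplaced set U, small U first (add the entries for U minus each lowest piece of U):
  |U|=1: {3}:1  {7}:1
  |U|=2: {3,7}:2  {6,7}:1
  |U|=3: {3,6,7}:3  {5,6,7}:1
  |U|=4: {2,5,6,7}:1  {3,5,6,7}:4  {4,5,6,7}:1
  |U|=5: {0,4,5,6,7}:1  {2,3,5,6,7}:5  {2,4,5,6,7}:2  {3,4,5,6,7}:5
  |U|=6: {0,2,4,5,6,7}:3  {0,3,4,5,6,7}:6  {1,2,3,5,6,7}:5  {2,3,4,5,6,7}:12
  start at 0(c): 17
  start at 1(b): 21
sum over floor = 38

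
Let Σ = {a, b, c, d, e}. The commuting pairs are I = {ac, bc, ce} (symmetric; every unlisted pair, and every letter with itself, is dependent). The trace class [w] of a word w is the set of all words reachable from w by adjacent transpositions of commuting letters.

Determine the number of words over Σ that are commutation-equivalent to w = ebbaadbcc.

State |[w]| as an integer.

drop 0:e onto floor
drop 1:b onto {0:e}
drop 2:b onto {1:b}
drop 3:a onto {2:b}
drop 4:a onto {3:a}
drop 5:d onto {4:a}
drop 6:b onto {5:d}
drop 7:c onto {5:d}
drop 8:c onto {7:c}
ground layer = {0:e}
drop-orders for the pieces not yet dropped (sum over which currently-grounded one goes next):
  1 to go: {6} 1  {8} 1
  2 to go: {6,8} 2  {7,8} 1
  3 to go: {6,7,8} 3
  4 to go: {5,6,7,8} 3
  5 to go: {4,5,6,7,8} 3
  6 to go: {3,4,5,6,7,8} 3
  7 to go: {2,3,4,5,6,7,8} 3
  if 0:e drops first: 3 orders

3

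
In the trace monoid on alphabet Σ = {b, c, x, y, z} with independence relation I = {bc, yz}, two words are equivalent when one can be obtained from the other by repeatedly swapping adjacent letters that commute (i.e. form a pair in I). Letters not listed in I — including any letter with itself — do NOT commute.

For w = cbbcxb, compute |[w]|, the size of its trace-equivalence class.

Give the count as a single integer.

6

drop 0:c onto floor
drop 1:b onto floor
drop 2:b onto {1:b}
drop 3:c onto {0:c}
drop 4:x onto {2:b, 3:c}
drop 5:b onto {4:x}
ground layer = {0:c, 1:b}
drop-orders for the pieces not yet dropped (sum over which currently-grounded one goes next):
  1 to go: {5} 1
  2 to go: {4,5} 1
  3 to go: {2,4,5} 1  {3,4,5} 1
  4 to go: {0,3,4,5} 1  {1,2,4,5} 1  {2,3,4,5} 2
  if 0:c drops first: 3 orders
  if 1:b drops first: 3 orders
heap linearizations: 6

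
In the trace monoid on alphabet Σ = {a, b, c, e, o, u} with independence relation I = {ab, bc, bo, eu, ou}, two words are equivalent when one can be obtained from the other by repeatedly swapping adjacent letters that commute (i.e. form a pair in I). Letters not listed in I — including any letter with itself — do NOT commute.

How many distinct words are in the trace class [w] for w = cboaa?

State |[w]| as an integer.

drop 0:c onto floor
drop 1:b onto floor
drop 2:o onto {0:c}
drop 3:a onto {2:o}
drop 4:a onto {3:a}
ground layer = {0:c, 1:b}
drop-orders for the pieces not yet dropped (sum over which currently-grounded one goes next):
  1 to go: {1} 1  {4} 1
  2 to go: {1,4} 2  {3,4} 1
  3 to go: {1,3,4} 3  {2,3,4} 1
  if 0:c drops first: 4 orders
  if 1:b drops first: 1 orders
heap linearizations: 5

5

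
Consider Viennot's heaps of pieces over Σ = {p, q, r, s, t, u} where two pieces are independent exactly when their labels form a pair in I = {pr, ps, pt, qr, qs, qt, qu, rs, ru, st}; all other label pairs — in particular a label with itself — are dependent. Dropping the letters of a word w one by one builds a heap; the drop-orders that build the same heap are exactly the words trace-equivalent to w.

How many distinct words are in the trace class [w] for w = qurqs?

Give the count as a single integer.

0(q) covers ∅
1(u) covers ∅
2(r) covers ∅
3(q) covers 0:q
4(s) covers 1:u
floor of heap: 0:q, 1:u, 2:r
completions by unplaced set U, small U first (add the entries for U minus each lowest piece of U):
  |U|=1: {2}:1  {3}:1  {4}:1
  |U|=2: {0,3}:1  {1,4}:1  {2,3}:2  {2,4}:2  {3,4}:2
  |U|=3: {0,2,3}:3  {0,3,4}:3  {1,2,4}:3  {1,3,4}:3  {2,3,4}:6
  start at 0(q): 12
  start at 1(u): 12
  start at 2(r): 6
sum over floor = 30

30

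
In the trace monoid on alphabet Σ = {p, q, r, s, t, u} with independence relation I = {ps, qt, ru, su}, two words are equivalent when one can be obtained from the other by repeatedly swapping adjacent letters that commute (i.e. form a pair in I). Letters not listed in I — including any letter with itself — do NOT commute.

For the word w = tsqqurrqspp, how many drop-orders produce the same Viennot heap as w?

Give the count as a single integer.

9

piece 0:t — minimal
piece 1:s rests on {0:t}
piece 2:q rests on {1:s}
piece 3:q rests on {2:q}
piece 4:u rests on {3:q}
piece 5:r rests on {3:q}
piece 6:r rests on {5:r}
piece 7:q rests on {4:u, 6:r}
piece 8:s rests on {7:q}
piece 9:p rests on {7:q}
piece 10:p rests on {9:p}
minimal pieces: {0:t}
ways to finish when only these pieces remain (= sum over removing one remaining piece with nothing left below it):
  1 left: {8}→1  {10}→1
  2 left: {8,10}→2  {9,10}→1
  3 left: {8,9,10}→3
  4 left: {7,8,9,10}→3
  5 left: {4,7,8,9,10}→3  {6,7,8,9,10}→3
  6 left: {4,6,7,8,9,10}→6  {5,6,7,8,9,10}→3
  7 left: {4,5,6,7,8,9,10}→9
  8 left: {3,4,5,6,7,8,9,10}→9
  9 left: {2,3,4,5,6,7,8,9,10}→9
  placing 0:t first → 9 extensions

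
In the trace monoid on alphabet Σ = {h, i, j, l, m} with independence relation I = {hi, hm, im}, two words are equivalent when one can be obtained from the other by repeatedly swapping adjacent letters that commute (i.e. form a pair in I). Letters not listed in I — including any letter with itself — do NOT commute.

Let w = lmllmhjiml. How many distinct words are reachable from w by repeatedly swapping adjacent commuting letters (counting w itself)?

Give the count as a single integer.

4

drop 0:l onto floor
drop 1:m onto {0:l}
drop 2:l onto {1:m}
drop 3:l onto {2:l}
drop 4:m onto {3:l}
drop 5:h onto {3:l}
drop 6:j onto {4:m, 5:h}
drop 7:i onto {6:j}
drop 8:m onto {6:j}
drop 9:l onto {7:i, 8:m}
ground layer = {0:l}
drop-orders for the pieces not yet dropped (sum over which currently-grounded one goes next):
  1 to go: {9} 1
  2 to go: {7,9} 1  {8,9} 1
  3 to go: {7,8,9} 2
  4 to go: {6,7,8,9} 2
  5 to go: {4,6,7,8,9} 2  {5,6,7,8,9} 2
  6 to go: {4,5,6,7,8,9} 4
  7 to go: {3,4,5,6,7,8,9} 4
  8 to go: {2,3,4,5,6,7,8,9} 4
  if 0:l drops first: 4 orders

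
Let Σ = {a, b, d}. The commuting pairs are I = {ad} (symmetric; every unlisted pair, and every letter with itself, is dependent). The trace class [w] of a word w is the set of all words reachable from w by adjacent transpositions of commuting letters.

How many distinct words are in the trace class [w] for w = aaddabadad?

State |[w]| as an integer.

60

drop 0:a onto floor
drop 1:a onto {0:a}
drop 2:d onto floor
drop 3:d onto {2:d}
drop 4:a onto {1:a}
drop 5:b onto {3:d, 4:a}
drop 6:a onto {5:b}
drop 7:d onto {5:b}
drop 8:a onto {6:a}
drop 9:d onto {7:d}
ground layer = {0:a, 2:d}
drop-orders for the pieces not yet dropped (sum over which currently-grounded one goes next):
  1 to go: {8} 1  {9} 1
  2 to go: {6,8} 1  {7,9} 1  {8,9} 2
  3 to go: {6,8,9} 3  {7,8,9} 3
  4 to go: {6,7,8,9} 6
  5 to go: {5,6,7,8,9} 6
  6 to go: {3,5,6,7,8,9} 6  {4,5,6,7,8,9} 6
  7 to go: {1,4,5,6,7,8,9} 6  {2,3,5,6,7,8,9} 6  {3,4,5,6,7,8,9} 12
  8 to go: {0,1,4,5,6,7,8,9} 6  {1,3,4,5,6,7,8,9} 18  {2,3,4,5,6,7,8,9} 18
  if 0:a drops first: 36 orders
  if 2:d drops first: 24 orders
heap linearizations: 60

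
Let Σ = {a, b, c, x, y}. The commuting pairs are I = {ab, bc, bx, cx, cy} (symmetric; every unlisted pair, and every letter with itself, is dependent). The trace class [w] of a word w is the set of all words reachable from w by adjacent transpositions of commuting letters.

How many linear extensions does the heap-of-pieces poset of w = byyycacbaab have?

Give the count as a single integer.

81

piece 0:b — minimal
piece 1:y rests on {0:b}
piece 2:y rests on {1:y}
piece 3:y rests on {2:y}
piece 4:c — minimal
piece 5:a rests on {3:y, 4:c}
piece 6:c rests on {5:a}
piece 7:b rests on {3:y}
piece 8:a rests on {6:c}
piece 9:a rests on {8:a}
piece 10:b rests on {7:b}
minimal pieces: {0:b, 4:c}
ways to finish when only these pieces remain (= sum over removing one remaining piece with nothing left below it):
  1 left: {9}→1  {10}→1
  2 left: {7,10}→1  {8,9}→1  {9,10}→2
  3 left: {6,8,9}→1  {7,9,10}→3  {8,9,10}→3
  4 left: {5,6,8,9}→1  {6,8,9,10}→4  {7,8,9,10}→6
  5 left: {4,5,6,8,9}→1  {5,6,8,9,10}→5  {6,7,8,9,10}→10
  6 left: {4,5,6,8,9,10}→6  {5,6,7,8,9,10}→15
  7 left: {3,5,6,7,8,9,10}→15  {4,5,6,7,8,9,10}→21
  8 left: {2,3,5,6,7,8,9,10}→15  {3,4,5,6,7,8,9,10}→36
  9 left: {1,2,3,5,6,7,8,9,10}→15  {2,3,4,5,6,7,8,9,10}→51
  placing 0:b first → 66 extensions
  placing 4:c first → 15 extensions
total linear extensions = 81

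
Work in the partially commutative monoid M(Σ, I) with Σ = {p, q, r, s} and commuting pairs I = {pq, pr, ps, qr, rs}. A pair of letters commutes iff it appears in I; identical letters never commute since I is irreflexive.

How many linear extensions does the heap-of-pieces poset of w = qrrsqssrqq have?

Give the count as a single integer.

120

#0=q has no predecessor
#1=r has no predecessor
#2=r depends on [1:r]
#3=s depends on [0:q]
#4=q depends on [3:s]
#5=s depends on [4:q]
#6=s depends on [5:s]
#7=r depends on [2:r]
#8=q depends on [6:s]
#9=q depends on [8:q]
sources: [0:q, 1:r]
N(rest) = Σ N(rest − s) over sources s of rest; N(one piece) = 1:
  size 1 → [7]=1  [9]=1
  size 2 → [2,7]=1  [7,9]=2  [8,9]=1
  size 3 → [1,2,7]=1  [2,7,9]=3  [6,8,9]=1  [7,8,9]=3
  size 4 → [1,2,7,9]=4  [2,7,8,9]=6  [5,6,8,9]=1  [6,7,8,9]=4
  size 5 → [1,2,7,8,9]=10  [2,6,7,8,9]=10  [4,5,6,8,9]=1  [5,6,7,8,9]=5
  size 6 → [1,2,6,7,8,9]=20  [2,5,6,7,8,9]=15  [3,4,5,6,8,9]=1  [4,5,6,7,8,9]=6
  size 7 → [0,3,4,5,6,8,9]=1  [1,2,5,6,7,8,9]=35  [2,4,5,6,7,8,9]=21  [3,4,5,6,7,8,9]=7
  size 8 → [0,3,4,5,6,7,8,9]=8  [1,2,4,5,6,7,8,9]=56  [2,3,4,5,6,7,8,9]=28
  first=0(q) contributes 84
  first=1(r) contributes 36
|[w]| = 120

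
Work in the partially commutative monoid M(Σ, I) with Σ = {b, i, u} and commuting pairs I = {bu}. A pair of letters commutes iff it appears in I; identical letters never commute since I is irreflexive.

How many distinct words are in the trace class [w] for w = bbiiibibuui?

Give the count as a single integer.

drop 0:b onto floor
drop 1:b onto {0:b}
drop 2:i onto {1:b}
drop 3:i onto {2:i}
drop 4:i onto {3:i}
drop 5:b onto {4:i}
drop 6:i onto {5:b}
drop 7:b onto {6:i}
drop 8:u onto {6:i}
drop 9:u onto {8:u}
drop 10:i onto {7:b, 9:u}
ground layer = {0:b}
drop-orders for the pieces not yet dropped (sum over which currently-grounded one goes next):
  1 to go: {10} 1
  2 to go: {7,10} 1  {9,10} 1
  3 to go: {7,9,10} 2  {8,9,10} 1
  4 to go: {7,8,9,10} 3
  5 to go: {6,7,8,9,10} 3
  6 to go: {5,6,7,8,9,10} 3
  7 to go: {4,5,6,7,8,9,10} 3
  8 to go: {3,4,5,6,7,8,9,10} 3
  9 to go: {2,3,4,5,6,7,8,9,10} 3
  if 0:b drops first: 3 orders

3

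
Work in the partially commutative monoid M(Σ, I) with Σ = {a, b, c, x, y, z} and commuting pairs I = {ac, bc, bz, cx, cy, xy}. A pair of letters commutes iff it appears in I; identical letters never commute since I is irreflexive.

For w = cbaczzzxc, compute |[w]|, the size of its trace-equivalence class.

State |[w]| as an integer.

12

piece 0:c — minimal
piece 1:b — minimal
piece 2:a rests on {1:b}
piece 3:c rests on {0:c}
piece 4:z rests on {2:a, 3:c}
piece 5:z rests on {4:z}
piece 6:z rests on {5:z}
piece 7:x rests on {6:z}
piece 8:c rests on {6:z}
minimal pieces: {0:c, 1:b}
ways to finish when only these pieces remain (= sum over removing one remaining piece with nothing left below it):
  1 left: {7}→1  {8}→1
  2 left: {7,8}→2
  3 left: {6,7,8}→2
  4 left: {5,6,7,8}→2
  5 left: {4,5,6,7,8}→2
  6 left: {2,4,5,6,7,8}→2  {3,4,5,6,7,8}→2
  7 left: {0,3,4,5,6,7,8}→2  {1,2,4,5,6,7,8}→2  {2,3,4,5,6,7,8}→4
  placing 0:c first → 6 extensions
  placing 1:b first → 6 extensions
total linear extensions = 12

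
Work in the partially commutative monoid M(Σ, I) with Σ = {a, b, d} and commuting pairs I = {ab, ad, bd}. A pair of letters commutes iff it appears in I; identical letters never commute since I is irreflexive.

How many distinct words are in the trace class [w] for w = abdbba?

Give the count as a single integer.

60

#0=a has no predecessor
#1=b has no predecessor
#2=d has no predecessor
#3=b depends on [1:b]
#4=b depends on [3:b]
#5=a depends on [0:a]
sources: [0:a, 1:b, 2:d]
N(rest) = Σ N(rest − s) over sources s of rest; N(one piece) = 1:
  size 1 → [2]=1  [4]=1  [5]=1
  size 2 → [0,5]=1  [2,4]=2  [2,5]=2  [3,4]=1  [4,5]=2
  size 3 → [0,2,5]=3  [0,4,5]=3  [1,3,4]=1  [2,3,4]=3  [2,4,5]=6  [3,4,5]=3
  size 4 → [0,2,4,5]=12  [0,3,4,5]=6  [1,2,3,4]=4  [1,3,4,5]=4  [2,3,4,5]=12
  first=0(a) contributes 20
  first=1(b) contributes 30
  first=2(d) contributes 10
|[w]| = 60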